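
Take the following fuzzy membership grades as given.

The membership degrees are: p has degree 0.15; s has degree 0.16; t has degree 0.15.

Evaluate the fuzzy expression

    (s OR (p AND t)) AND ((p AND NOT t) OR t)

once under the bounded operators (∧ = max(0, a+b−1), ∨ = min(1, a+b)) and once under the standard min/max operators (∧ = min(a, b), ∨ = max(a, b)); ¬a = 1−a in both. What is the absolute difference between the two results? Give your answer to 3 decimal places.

Under bounded:
  p AND t = max(0, a+b−1) on (0.15, 0.15) = 0.00
  s OR (p AND t) = min(1, a+b) on (0.16, 0.00) = 0.16
  NOT t = 1 − 0.15 = 0.85
  p AND NOT t = max(0, a+b−1) on (0.15, 0.85) = 0.00
  (p AND NOT t) OR t = min(1, a+b) on (0.00, 0.15) = 0.15
  (s OR (p AND t)) AND ((p AND NOT t) OR t) = max(0, a+b−1) on (0.16, 0.15) = 0.00
  → value = 0.0000
Under standard min/max:
  p AND t = min(a, b) on (0.15, 0.15) = 0.15
  s OR (p AND t) = max(a, b) on (0.16, 0.15) = 0.16
  NOT t = 1 − 0.15 = 0.85
  p AND NOT t = min(a, b) on (0.15, 0.85) = 0.15
  (p AND NOT t) OR t = max(a, b) on (0.15, 0.15) = 0.15
  (s OR (p AND t)) AND ((p AND NOT t) OR t) = min(a, b) on (0.16, 0.15) = 0.15
  → value = 0.1500
|0.0000 − 0.1500| = 0.150

0.150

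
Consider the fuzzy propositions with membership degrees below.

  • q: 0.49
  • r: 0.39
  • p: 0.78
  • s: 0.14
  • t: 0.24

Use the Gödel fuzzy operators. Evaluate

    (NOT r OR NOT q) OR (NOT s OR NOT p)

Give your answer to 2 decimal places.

0.86

NOT r = 1 − 0.39 = 0.61
NOT q = 1 − 0.49 = 0.51
NOT r OR NOT q = max(a, b) on (0.61, 0.51) = 0.61
NOT s = 1 − 0.14 = 0.86
NOT p = 1 − 0.78 = 0.22
NOT s OR NOT p = max(a, b) on (0.86, 0.22) = 0.86
(NOT r OR NOT q) OR (NOT s OR NOT p) = max(a, b) on (0.61, 0.86) = 0.86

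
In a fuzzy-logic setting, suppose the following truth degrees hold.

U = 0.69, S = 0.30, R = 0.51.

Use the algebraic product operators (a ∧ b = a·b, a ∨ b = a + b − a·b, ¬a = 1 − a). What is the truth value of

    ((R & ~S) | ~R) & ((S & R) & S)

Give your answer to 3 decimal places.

0.031

~S = 1 − 0.3000 = 0.7000
R & ~S = a·b on (0.5100, 0.7000) = 0.3570
~R = 1 − 0.5100 = 0.4900
(R & ~S) | ~R = a + b − a·b on (0.3570, 0.4900) = 0.6721
S & R = a·b on (0.3000, 0.5100) = 0.1530
(S & R) & S = a·b on (0.1530, 0.3000) = 0.0459
((R & ~S) | ~R) & ((S & R) & S) = a·b on (0.6721, 0.0459) = 0.0308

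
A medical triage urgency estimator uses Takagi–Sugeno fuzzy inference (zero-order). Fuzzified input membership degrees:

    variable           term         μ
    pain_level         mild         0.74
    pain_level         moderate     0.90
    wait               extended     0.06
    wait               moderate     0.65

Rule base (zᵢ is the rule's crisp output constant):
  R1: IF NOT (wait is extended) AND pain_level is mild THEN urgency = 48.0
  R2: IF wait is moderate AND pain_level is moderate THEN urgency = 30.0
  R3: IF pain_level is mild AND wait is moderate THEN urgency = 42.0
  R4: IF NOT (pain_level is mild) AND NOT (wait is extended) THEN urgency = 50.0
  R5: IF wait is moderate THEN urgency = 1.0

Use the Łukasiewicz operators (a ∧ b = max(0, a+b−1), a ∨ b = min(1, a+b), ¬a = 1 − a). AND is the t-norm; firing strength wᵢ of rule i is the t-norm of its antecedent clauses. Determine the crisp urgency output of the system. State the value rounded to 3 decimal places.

R1 (z=48.0): ¬extended=1−0.06=0.94, mild=0.74; AND[max(0, a+b−1)] → w = 0.68
R2 (z=30.0): moderate=0.65, moderate=0.90; AND[max(0, a+b−1)] → w = 0.55
R3 (z=42.0): mild=0.74, moderate=0.65; AND[max(0, a+b−1)] → w = 0.39
R4 (z=50.0): ¬mild=1−0.74=0.26, ¬extended=1−0.06=0.94; AND[max(0, a+b−1)] → w = 0.20
R5 (z=1.0): moderate=0.65 → w = 0.65
Weighted average = (0.68·48.0 + 0.55·30.0 + 0.39·42.0 + 0.20·50.0 + 0.65·1.0) / (0.68 + 0.55 + 0.39 + 0.20 + 0.65)
  = 76.1700 / 2.4700 = 30.838

30.838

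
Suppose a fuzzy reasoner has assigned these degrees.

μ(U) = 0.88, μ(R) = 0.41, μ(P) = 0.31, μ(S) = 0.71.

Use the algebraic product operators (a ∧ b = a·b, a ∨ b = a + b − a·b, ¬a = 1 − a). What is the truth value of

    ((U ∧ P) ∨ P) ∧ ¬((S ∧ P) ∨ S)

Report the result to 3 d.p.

U ∧ P = a·b on (0.8800, 0.3100) = 0.2728
(U ∧ P) ∨ P = a + b − a·b on (0.2728, 0.3100) = 0.4982
S ∧ P = a·b on (0.7100, 0.3100) = 0.2201
(S ∧ P) ∨ S = a + b − a·b on (0.2201, 0.7100) = 0.7738
¬((S ∧ P) ∨ S) = 1 − 0.7738 = 0.2262
((U ∧ P) ∨ P) ∧ ¬((S ∧ P) ∨ S) = a·b on (0.4982, 0.2262) = 0.1127

0.113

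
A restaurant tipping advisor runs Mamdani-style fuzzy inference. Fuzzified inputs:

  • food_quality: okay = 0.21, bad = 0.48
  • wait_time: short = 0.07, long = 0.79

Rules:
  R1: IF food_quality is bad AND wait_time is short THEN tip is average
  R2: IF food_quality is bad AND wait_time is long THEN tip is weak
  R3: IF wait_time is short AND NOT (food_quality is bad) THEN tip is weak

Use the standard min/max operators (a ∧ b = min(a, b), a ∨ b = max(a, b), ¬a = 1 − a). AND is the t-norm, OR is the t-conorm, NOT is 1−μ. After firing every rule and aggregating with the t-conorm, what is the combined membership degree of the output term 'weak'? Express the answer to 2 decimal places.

0.48

R1: bad=0.48, short=0.07; AND[min(a, b)] → w = 0.07
R2: bad=0.48, long=0.79; AND[min(a, b)] → w = 0.48
R3: short=0.07, ¬bad=1−0.48=0.52; AND[min(a, b)] → w = 0.07
Rules with consequent 'weak': {R2, R3} → strengths 0.48, 0.07
Aggregate via t-conorm [max(a, b)]: 0.48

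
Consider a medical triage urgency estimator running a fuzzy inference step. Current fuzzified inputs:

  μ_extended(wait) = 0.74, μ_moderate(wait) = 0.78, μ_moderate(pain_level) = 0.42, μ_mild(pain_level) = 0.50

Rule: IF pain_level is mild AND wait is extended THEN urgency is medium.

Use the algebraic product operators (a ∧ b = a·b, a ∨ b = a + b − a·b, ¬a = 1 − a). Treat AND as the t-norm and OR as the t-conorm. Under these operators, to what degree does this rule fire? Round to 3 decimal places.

firing strength: mild=0.50, extended=0.74; AND[a·b] → w = 0.3700

0.370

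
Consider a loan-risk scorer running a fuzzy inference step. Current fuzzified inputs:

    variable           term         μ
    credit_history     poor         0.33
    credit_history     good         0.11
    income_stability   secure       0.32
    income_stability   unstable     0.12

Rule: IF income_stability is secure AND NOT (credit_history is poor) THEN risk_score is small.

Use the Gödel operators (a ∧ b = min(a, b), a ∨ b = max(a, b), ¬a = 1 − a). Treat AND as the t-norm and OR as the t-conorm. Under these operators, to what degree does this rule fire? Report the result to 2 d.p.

0.32

firing strength: secure=0.32, ¬poor=1−0.33=0.67; AND[min(a, b)] → w = 0.32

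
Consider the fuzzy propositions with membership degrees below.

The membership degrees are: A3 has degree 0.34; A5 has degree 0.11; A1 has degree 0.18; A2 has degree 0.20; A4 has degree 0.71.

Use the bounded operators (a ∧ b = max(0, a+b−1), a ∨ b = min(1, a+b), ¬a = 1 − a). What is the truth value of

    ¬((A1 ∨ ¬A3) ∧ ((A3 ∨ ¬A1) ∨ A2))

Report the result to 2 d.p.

¬A3 = 1 − 0.34 = 0.66
A1 ∨ ¬A3 = min(1, a+b) on (0.18, 0.66) = 0.84
¬A1 = 1 − 0.18 = 0.82
A3 ∨ ¬A1 = min(1, a+b) on (0.34, 0.82) = 1.00
(A3 ∨ ¬A1) ∨ A2 = min(1, a+b) on (1.00, 0.20) = 1.00
(A1 ∨ ¬A3) ∧ ((A3 ∨ ¬A1) ∨ A2) = max(0, a+b−1) on (0.84, 1.00) = 0.84
¬((A1 ∨ ¬A3) ∧ ((A3 ∨ ¬A1) ∨ A2)) = 1 − 0.84 = 0.16

0.16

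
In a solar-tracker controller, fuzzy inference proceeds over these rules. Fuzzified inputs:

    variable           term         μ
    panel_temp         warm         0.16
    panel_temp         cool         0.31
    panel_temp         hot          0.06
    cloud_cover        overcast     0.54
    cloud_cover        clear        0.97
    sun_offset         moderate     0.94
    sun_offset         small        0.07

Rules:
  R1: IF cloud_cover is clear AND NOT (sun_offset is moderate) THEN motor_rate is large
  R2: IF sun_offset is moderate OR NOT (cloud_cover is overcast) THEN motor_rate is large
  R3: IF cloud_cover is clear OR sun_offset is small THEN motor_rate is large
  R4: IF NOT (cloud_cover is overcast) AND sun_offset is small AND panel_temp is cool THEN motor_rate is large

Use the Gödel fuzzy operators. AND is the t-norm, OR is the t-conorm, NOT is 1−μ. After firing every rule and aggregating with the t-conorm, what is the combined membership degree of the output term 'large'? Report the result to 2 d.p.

0.97

R1: clear=0.97, ¬moderate=1−0.94=0.06; AND[min(a, b)] → w = 0.06
R2: moderate=0.94, ¬overcast=1−0.54=0.46; OR[max(a, b)] → w = 0.94
R3: clear=0.97, small=0.07; OR[max(a, b)] → w = 0.97
R4: ¬overcast=1−0.54=0.46, small=0.07, cool=0.31; AND[min(a, b)] → w = 0.07
Rules with consequent 'large': {R1, R2, R3, R4} → strengths 0.06, 0.94, 0.97, 0.07
Aggregate via t-conorm [max(a, b)]: 0.97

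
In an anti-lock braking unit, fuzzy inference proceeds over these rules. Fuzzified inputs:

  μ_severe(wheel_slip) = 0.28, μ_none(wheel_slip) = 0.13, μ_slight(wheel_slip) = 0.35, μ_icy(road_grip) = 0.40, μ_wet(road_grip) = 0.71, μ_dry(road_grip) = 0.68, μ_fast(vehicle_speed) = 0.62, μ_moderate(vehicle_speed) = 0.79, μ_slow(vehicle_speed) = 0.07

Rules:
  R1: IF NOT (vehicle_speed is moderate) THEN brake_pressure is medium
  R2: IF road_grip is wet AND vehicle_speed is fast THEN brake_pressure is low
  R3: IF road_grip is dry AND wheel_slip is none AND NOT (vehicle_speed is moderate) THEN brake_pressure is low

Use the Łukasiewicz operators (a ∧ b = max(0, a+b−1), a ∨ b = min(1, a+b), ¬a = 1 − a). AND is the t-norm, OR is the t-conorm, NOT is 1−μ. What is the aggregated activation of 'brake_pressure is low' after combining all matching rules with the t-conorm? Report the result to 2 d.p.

R1: ¬moderate=1−0.79=0.21 → w = 0.21
R2: wet=0.71, fast=0.62; AND[max(0, a+b−1)] → w = 0.33
R3: dry=0.68, none=0.13, ¬moderate=1−0.79=0.21; AND[max(0, a+b−1)] → w = 0.00
Rules with consequent 'low': {R2, R3} → strengths 0.33, 0.00
Aggregate via t-conorm [min(1, a+b)]: 0.33

0.33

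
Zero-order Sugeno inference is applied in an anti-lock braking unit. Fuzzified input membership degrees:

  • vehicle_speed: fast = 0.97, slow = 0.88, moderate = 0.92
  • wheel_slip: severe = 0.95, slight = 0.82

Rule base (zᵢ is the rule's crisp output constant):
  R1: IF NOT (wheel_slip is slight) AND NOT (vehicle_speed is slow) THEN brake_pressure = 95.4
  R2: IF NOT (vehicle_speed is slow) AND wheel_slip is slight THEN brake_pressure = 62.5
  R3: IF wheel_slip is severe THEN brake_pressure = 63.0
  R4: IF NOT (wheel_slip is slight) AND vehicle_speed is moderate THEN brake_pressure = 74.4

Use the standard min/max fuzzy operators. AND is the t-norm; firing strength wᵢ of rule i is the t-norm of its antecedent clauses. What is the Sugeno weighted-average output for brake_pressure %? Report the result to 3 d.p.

67.292

R1 (z=95.4): ¬slight=1−0.82=0.18, ¬slow=1−0.88=0.12; AND[min(a, b)] → w = 0.12
R2 (z=62.5): ¬slow=1−0.88=0.12, slight=0.82; AND[min(a, b)] → w = 0.12
R3 (z=63.0): severe=0.95 → w = 0.95
R4 (z=74.4): ¬slight=1−0.82=0.18, moderate=0.92; AND[min(a, b)] → w = 0.18
Weighted average = (0.12·95.4 + 0.12·62.5 + 0.95·63.0 + 0.18·74.4) / (0.12 + 0.12 + 0.95 + 0.18)
  = 92.1900 / 1.3700 = 67.292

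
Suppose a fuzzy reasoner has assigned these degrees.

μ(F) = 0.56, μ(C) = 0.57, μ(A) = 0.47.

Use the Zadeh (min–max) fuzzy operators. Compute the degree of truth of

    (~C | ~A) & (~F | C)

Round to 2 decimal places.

0.53

~C = 1 − 0.57 = 0.43
~A = 1 − 0.47 = 0.53
~C | ~A = max(a, b) on (0.43, 0.53) = 0.53
~F = 1 − 0.56 = 0.44
~F | C = max(a, b) on (0.44, 0.57) = 0.57
(~C | ~A) & (~F | C) = min(a, b) on (0.53, 0.57) = 0.53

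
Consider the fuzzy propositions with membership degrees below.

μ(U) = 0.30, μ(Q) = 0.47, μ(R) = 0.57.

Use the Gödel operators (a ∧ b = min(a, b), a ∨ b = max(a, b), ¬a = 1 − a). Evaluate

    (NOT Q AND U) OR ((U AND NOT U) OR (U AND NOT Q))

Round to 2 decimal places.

0.30

NOT Q = 1 − 0.47 = 0.53
NOT Q AND U = min(a, b) on (0.53, 0.30) = 0.30
NOT U = 1 − 0.30 = 0.70
U AND NOT U = min(a, b) on (0.30, 0.70) = 0.30
NOT Q = 1 − 0.47 = 0.53
U AND NOT Q = min(a, b) on (0.30, 0.53) = 0.30
(U AND NOT U) OR (U AND NOT Q) = max(a, b) on (0.30, 0.30) = 0.30
(NOT Q AND U) OR ((U AND NOT U) OR (U AND NOT Q)) = max(a, b) on (0.30, 0.30) = 0.30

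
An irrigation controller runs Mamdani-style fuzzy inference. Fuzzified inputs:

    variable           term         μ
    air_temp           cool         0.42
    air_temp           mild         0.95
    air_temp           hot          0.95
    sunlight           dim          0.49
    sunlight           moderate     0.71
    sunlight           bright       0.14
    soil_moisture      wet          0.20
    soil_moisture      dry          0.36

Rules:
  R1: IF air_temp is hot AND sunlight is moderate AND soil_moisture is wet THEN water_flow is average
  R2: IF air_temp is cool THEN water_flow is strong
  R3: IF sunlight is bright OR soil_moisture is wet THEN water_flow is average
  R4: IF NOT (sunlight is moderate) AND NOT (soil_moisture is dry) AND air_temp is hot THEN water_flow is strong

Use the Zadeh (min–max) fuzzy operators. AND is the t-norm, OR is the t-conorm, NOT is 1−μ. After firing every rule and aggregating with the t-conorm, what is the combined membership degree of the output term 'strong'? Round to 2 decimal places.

R1: hot=0.95, moderate=0.71, wet=0.20; AND[min(a, b)] → w = 0.20
R2: cool=0.42 → w = 0.42
R3: bright=0.14, wet=0.20; OR[max(a, b)] → w = 0.20
R4: ¬moderate=1−0.71=0.29, ¬dry=1−0.36=0.64, hot=0.95; AND[min(a, b)] → w = 0.29
Rules with consequent 'strong': {R2, R4} → strengths 0.42, 0.29
Aggregate via t-conorm [max(a, b)]: 0.42

0.42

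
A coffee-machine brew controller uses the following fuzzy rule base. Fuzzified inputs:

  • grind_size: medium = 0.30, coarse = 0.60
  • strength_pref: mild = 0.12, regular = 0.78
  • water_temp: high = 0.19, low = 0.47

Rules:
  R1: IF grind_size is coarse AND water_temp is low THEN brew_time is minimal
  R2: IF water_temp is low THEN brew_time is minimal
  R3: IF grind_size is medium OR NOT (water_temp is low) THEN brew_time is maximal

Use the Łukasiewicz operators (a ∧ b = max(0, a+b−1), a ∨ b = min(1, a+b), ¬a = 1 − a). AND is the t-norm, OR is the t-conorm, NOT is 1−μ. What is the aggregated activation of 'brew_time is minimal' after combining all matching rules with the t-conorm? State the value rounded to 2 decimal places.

0.54

R1: coarse=0.60, low=0.47; AND[max(0, a+b−1)] → w = 0.07
R2: low=0.47 → w = 0.47
R3: medium=0.30, ¬low=1−0.47=0.53; OR[min(1, a+b)] → w = 0.83
Rules with consequent 'minimal': {R1, R2} → strengths 0.07, 0.47
Aggregate via t-conorm [min(1, a+b)]: 0.54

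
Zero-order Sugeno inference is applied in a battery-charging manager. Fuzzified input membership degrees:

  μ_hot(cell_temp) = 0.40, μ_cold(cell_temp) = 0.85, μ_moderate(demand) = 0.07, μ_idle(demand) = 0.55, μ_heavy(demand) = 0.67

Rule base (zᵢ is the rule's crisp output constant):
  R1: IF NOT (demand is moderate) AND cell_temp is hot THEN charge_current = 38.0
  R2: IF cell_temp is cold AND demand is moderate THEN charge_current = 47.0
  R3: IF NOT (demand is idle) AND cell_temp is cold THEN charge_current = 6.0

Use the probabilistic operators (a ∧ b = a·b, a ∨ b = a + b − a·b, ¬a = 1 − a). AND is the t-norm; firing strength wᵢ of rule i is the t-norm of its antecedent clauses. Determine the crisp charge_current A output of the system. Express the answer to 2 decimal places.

R1 (z=38.0): ¬moderate=1−0.07=0.93, hot=0.40; AND[a·b] → w = 0.3720
R2 (z=47.0): cold=0.85, moderate=0.07; AND[a·b] → w = 0.0595
R3 (z=6.0): ¬idle=1−0.55=0.45, cold=0.85; AND[a·b] → w = 0.3825
Weighted average = (0.3720·38.0 + 0.0595·47.0 + 0.3825·6.0) / (0.3720 + 0.0595 + 0.3825)
  = 19.2275 / 0.8140 = 23.62

23.62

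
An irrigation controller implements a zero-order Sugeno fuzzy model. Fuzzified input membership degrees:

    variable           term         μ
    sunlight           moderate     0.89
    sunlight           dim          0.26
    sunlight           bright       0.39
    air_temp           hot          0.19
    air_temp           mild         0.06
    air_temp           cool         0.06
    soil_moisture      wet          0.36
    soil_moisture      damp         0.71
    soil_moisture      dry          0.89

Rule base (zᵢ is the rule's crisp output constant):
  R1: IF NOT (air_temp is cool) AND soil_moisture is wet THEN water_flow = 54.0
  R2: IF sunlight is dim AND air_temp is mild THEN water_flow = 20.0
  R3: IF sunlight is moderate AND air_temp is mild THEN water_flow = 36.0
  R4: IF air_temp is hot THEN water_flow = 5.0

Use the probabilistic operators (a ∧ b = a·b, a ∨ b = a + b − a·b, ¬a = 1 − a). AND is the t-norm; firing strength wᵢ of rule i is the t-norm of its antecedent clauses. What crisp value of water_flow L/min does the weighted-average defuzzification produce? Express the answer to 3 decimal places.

R1 (z=54.0): ¬cool=1−0.06=0.94, wet=0.36; AND[a·b] → w = 0.3384
R2 (z=20.0): dim=0.26, mild=0.06; AND[a·b] → w = 0.0156
R3 (z=36.0): moderate=0.89, mild=0.06; AND[a·b] → w = 0.0534
R4 (z=5.0): hot=0.19 → w = 0.1900
Weighted average = (0.3384·54.0 + 0.0156·20.0 + 0.0534·36.0 + 0.1900·5.0) / (0.3384 + 0.0156 + 0.0534 + 0.1900)
  = 21.4580 / 0.5974 = 35.919

35.919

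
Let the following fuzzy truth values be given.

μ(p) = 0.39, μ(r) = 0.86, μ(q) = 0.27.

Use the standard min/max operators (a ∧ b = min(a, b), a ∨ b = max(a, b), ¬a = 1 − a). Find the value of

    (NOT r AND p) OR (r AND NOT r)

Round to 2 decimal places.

0.14

NOT r = 1 − 0.86 = 0.14
NOT r AND p = min(a, b) on (0.14, 0.39) = 0.14
NOT r = 1 − 0.86 = 0.14
r AND NOT r = min(a, b) on (0.86, 0.14) = 0.14
(NOT r AND p) OR (r AND NOT r) = max(a, b) on (0.14, 0.14) = 0.14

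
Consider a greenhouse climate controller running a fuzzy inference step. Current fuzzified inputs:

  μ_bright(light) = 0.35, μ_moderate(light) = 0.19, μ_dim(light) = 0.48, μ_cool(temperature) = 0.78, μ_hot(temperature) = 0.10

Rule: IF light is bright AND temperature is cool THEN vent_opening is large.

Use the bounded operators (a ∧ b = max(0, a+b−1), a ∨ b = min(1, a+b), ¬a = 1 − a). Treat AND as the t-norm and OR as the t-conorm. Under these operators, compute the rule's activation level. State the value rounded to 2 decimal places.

0.13

firing strength: bright=0.35, cool=0.78; AND[max(0, a+b−1)] → w = 0.13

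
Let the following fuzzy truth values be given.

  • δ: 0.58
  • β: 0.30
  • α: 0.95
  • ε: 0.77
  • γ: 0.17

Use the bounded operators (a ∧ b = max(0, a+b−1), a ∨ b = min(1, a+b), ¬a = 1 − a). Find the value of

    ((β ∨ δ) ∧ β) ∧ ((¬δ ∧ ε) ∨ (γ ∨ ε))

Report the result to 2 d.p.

β ∨ δ = min(1, a+b) on (0.30, 0.58) = 0.88
(β ∨ δ) ∧ β = max(0, a+b−1) on (0.88, 0.30) = 0.18
¬δ = 1 − 0.58 = 0.42
¬δ ∧ ε = max(0, a+b−1) on (0.42, 0.77) = 0.19
γ ∨ ε = min(1, a+b) on (0.17, 0.77) = 0.94
(¬δ ∧ ε) ∨ (γ ∨ ε) = min(1, a+b) on (0.19, 0.94) = 1.00
((β ∨ δ) ∧ β) ∧ ((¬δ ∧ ε) ∨ (γ ∨ ε)) = max(0, a+b−1) on (0.18, 1.00) = 0.18

0.18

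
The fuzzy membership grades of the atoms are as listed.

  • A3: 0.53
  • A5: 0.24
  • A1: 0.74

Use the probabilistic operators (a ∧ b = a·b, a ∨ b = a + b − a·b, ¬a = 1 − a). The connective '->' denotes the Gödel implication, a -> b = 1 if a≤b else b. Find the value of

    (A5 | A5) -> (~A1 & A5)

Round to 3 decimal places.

A5 | A5 = a + b − a·b on (0.2400, 0.2400) = 0.4224
~A1 = 1 − 0.7400 = 0.2600
~A1 & A5 = a·b on (0.2600, 0.2400) = 0.0624
(A5 | A5) -> (~A1 & A5)  [Gödel: 1 if a≤b else b] with a=0.4224, b=0.0624 → 0.0624

0.062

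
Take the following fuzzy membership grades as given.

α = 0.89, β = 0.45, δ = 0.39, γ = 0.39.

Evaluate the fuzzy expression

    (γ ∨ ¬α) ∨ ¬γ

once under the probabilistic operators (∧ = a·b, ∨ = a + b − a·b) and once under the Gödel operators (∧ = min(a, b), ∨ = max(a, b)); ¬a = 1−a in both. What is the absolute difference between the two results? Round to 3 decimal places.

0.178

Under probabilistic:
  ¬α = 1 − 0.8900 = 0.1100
  γ ∨ ¬α = a + b − a·b on (0.3900, 0.1100) = 0.4571
  ¬γ = 1 − 0.3900 = 0.6100
  (γ ∨ ¬α) ∨ ¬γ = a + b − a·b on (0.4571, 0.6100) = 0.7883
  → value = 0.7883
Under Gödel:
  ¬α = 1 − 0.89 = 0.11
  γ ∨ ¬α = max(a, b) on (0.39, 0.11) = 0.39
  ¬γ = 1 − 0.39 = 0.61
  (γ ∨ ¬α) ∨ ¬γ = max(a, b) on (0.39, 0.61) = 0.61
  → value = 0.6100
|0.7883 − 0.6100| = 0.178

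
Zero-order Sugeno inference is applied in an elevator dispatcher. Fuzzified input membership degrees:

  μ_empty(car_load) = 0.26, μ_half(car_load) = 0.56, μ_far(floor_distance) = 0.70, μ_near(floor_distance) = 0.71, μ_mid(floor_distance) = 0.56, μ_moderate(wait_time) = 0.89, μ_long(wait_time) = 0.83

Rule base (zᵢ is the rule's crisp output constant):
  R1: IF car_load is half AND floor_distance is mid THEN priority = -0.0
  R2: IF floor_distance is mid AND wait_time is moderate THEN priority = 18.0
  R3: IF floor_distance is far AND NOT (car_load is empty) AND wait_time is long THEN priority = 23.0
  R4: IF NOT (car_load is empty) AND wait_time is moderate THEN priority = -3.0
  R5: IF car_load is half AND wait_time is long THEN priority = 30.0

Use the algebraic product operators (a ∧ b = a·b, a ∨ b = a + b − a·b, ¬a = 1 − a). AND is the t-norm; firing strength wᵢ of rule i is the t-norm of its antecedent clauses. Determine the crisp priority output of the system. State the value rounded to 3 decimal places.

13.033

R1 (z=-0.0): half=0.56, mid=0.56; AND[a·b] → w = 0.3136
R2 (z=18.0): mid=0.56, moderate=0.89; AND[a·b] → w = 0.4984
R3 (z=23.0): far=0.70, ¬empty=1−0.26=0.74, long=0.83; AND[a·b] → w = 0.4299
R4 (z=-3.0): ¬empty=1−0.26=0.74, moderate=0.89; AND[a·b] → w = 0.6586
R5 (z=30.0): half=0.56, long=0.83; AND[a·b] → w = 0.4648
Weighted average = (0.3136·-0.0 + 0.4984·18.0 + 0.4299·23.0 + 0.6586·-3.0 + 0.4648·30.0) / (0.3136 + 0.4984 + 0.4299 + 0.6586 + 0.4648)
  = 30.8280 / 2.3653 = 13.033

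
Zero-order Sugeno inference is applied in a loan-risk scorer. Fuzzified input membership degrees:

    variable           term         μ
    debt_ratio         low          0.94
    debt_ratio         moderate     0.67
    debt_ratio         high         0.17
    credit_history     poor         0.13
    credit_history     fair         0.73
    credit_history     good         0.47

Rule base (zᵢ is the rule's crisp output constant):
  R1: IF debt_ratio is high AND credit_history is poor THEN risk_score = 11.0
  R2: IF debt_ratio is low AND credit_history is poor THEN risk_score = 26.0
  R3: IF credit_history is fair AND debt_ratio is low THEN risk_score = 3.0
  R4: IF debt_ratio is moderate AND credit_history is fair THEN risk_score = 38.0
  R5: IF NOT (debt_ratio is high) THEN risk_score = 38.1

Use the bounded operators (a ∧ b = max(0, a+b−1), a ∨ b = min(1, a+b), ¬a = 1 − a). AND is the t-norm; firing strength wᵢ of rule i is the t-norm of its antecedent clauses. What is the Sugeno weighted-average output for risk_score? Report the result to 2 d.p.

25.71

R1 (z=11.0): high=0.17, poor=0.13; AND[max(0, a+b−1)] → w = 0.00
R2 (z=26.0): low=0.94, poor=0.13; AND[max(0, a+b−1)] → w = 0.07
R3 (z=3.0): fair=0.73, low=0.94; AND[max(0, a+b−1)] → w = 0.67
R4 (z=38.0): moderate=0.67, fair=0.73; AND[max(0, a+b−1)] → w = 0.40
R5 (z=38.1): ¬high=1−0.17=0.83 → w = 0.83
Weighted average = (0.00·11.0 + 0.07·26.0 + 0.67·3.0 + 0.40·38.0 + 0.83·38.1) / (0.00 + 0.07 + 0.67 + 0.40 + 0.83)
  = 50.6530 / 1.9700 = 25.71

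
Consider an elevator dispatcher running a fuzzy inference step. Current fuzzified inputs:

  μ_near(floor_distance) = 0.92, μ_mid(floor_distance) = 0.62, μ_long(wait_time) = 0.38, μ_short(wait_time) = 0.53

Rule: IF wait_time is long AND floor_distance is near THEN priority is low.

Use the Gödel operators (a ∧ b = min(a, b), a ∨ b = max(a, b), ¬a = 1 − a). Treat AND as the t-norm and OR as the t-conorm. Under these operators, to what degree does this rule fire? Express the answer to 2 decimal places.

firing strength: long=0.38, near=0.92; AND[min(a, b)] → w = 0.38

0.38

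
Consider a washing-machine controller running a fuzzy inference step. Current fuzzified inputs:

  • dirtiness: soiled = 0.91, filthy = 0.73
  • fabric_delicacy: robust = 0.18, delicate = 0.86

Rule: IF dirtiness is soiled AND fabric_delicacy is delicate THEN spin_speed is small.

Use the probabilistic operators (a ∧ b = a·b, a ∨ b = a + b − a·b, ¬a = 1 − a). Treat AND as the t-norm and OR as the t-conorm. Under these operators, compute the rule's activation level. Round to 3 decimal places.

firing strength: soiled=0.91, delicate=0.86; AND[a·b] → w = 0.7826

0.783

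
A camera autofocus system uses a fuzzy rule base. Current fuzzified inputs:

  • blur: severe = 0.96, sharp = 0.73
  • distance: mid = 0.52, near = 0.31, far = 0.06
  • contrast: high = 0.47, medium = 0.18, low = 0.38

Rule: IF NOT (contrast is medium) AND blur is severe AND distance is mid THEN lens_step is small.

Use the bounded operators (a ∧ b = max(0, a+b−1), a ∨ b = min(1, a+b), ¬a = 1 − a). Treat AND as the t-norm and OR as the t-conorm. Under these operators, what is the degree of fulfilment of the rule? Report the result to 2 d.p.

0.30

firing strength: ¬medium=1−0.18=0.82, severe=0.96, mid=0.52; AND[max(0, a+b−1)] → w = 0.30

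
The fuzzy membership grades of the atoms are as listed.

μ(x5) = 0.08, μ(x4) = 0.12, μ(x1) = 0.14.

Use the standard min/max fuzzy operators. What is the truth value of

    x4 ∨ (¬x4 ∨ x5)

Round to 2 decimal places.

0.88

¬x4 = 1 − 0.12 = 0.88
¬x4 ∨ x5 = max(a, b) on (0.88, 0.08) = 0.88
x4 ∨ (¬x4 ∨ x5) = max(a, b) on (0.12, 0.88) = 0.88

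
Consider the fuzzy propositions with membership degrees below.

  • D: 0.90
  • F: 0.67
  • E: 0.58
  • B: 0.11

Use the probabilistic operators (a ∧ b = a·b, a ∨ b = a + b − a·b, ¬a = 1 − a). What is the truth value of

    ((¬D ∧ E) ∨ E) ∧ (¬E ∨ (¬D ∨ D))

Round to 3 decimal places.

¬D = 1 − 0.9000 = 0.1000
¬D ∧ E = a·b on (0.1000, 0.5800) = 0.0580
(¬D ∧ E) ∨ E = a + b − a·b on (0.0580, 0.5800) = 0.6044
¬E = 1 − 0.5800 = 0.4200
¬D = 1 − 0.9000 = 0.1000
¬D ∨ D = a + b − a·b on (0.1000, 0.9000) = 0.9100
¬E ∨ (¬D ∨ D) = a + b − a·b on (0.4200, 0.9100) = 0.9478
((¬D ∧ E) ∨ E) ∧ (¬E ∨ (¬D ∨ D)) = a·b on (0.6044, 0.9478) = 0.5728

0.573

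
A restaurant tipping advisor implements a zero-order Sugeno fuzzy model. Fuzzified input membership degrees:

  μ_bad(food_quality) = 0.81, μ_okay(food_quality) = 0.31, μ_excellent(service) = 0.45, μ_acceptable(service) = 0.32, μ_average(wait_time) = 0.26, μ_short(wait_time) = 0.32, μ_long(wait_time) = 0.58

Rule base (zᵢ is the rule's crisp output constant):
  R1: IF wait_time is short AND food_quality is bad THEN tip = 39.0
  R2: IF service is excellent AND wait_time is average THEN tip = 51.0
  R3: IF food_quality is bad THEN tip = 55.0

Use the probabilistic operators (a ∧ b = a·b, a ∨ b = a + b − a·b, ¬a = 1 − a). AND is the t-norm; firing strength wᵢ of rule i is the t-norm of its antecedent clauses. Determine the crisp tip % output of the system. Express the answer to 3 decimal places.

51.109

R1 (z=39.0): short=0.32, bad=0.81; AND[a·b] → w = 0.2592
R2 (z=51.0): excellent=0.45, average=0.26; AND[a·b] → w = 0.1170
R3 (z=55.0): bad=0.81 → w = 0.8100
Weighted average = (0.2592·39.0 + 0.1170·51.0 + 0.8100·55.0) / (0.2592 + 0.1170 + 0.8100)
  = 60.6258 / 1.1862 = 51.109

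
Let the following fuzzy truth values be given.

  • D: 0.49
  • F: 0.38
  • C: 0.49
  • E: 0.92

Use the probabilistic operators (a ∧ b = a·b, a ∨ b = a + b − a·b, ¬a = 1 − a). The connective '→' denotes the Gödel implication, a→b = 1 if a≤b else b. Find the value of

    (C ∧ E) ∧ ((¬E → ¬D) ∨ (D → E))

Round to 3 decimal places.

0.451

C ∧ E = a·b on (0.4900, 0.9200) = 0.4508
¬E = 1 − 0.9200 = 0.0800
¬D = 1 − 0.4900 = 0.5100
¬E → ¬D  [Gödel: 1 if a≤b else b] with a=0.0800, b=0.5100 → 1.0000
D → E  [Gödel: 1 if a≤b else b] with a=0.4900, b=0.9200 → 1.0000
(¬E → ¬D) ∨ (D → E) = a + b − a·b on (1.0000, 1.0000) = 1.0000
(C ∧ E) ∧ ((¬E → ¬D) ∨ (D → E)) = a·b on (0.4508, 1.0000) = 0.4508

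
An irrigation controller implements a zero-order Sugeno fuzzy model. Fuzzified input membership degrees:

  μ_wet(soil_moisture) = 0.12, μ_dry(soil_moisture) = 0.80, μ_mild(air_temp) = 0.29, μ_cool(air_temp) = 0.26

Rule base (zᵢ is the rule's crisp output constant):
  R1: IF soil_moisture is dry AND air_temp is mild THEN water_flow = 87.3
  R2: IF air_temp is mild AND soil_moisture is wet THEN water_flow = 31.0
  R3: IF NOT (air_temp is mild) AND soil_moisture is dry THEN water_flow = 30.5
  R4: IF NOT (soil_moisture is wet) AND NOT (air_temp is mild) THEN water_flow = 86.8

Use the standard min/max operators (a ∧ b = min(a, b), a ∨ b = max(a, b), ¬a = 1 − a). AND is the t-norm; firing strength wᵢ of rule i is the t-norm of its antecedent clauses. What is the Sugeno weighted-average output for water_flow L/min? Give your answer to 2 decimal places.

61.38

R1 (z=87.3): dry=0.80, mild=0.29; AND[min(a, b)] → w = 0.29
R2 (z=31.0): mild=0.29, wet=0.12; AND[min(a, b)] → w = 0.12
R3 (z=30.5): ¬mild=1−0.29=0.71, dry=0.80; AND[min(a, b)] → w = 0.71
R4 (z=86.8): ¬wet=1−0.12=0.88, ¬mild=1−0.29=0.71; AND[min(a, b)] → w = 0.71
Weighted average = (0.29·87.3 + 0.12·31.0 + 0.71·30.5 + 0.71·86.8) / (0.29 + 0.12 + 0.71 + 0.71)
  = 112.3200 / 1.8300 = 61.38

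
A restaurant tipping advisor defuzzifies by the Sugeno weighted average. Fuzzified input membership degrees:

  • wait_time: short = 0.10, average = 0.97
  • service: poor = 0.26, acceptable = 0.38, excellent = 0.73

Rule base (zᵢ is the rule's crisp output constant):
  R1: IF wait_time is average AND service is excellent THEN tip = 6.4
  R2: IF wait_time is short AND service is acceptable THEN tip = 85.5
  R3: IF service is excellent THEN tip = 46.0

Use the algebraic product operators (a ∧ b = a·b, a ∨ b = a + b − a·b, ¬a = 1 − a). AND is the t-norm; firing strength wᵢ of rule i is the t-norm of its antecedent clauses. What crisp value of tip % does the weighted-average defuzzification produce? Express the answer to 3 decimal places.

28.020

R1 (z=6.4): average=0.97, excellent=0.73; AND[a·b] → w = 0.7081
R2 (z=85.5): short=0.10, acceptable=0.38; AND[a·b] → w = 0.0380
R3 (z=46.0): excellent=0.73 → w = 0.7300
Weighted average = (0.7081·6.4 + 0.0380·85.5 + 0.7300·46.0) / (0.7081 + 0.0380 + 0.7300)
  = 41.3608 / 1.4761 = 28.020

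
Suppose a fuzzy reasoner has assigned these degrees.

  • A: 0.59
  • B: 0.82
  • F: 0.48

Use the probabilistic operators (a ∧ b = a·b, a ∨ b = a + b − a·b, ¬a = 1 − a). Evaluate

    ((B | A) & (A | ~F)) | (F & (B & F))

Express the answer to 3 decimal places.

B | A = a + b − a·b on (0.8200, 0.5900) = 0.9262
~F = 1 − 0.4800 = 0.5200
A | ~F = a + b − a·b on (0.5900, 0.5200) = 0.8032
(B | A) & (A | ~F) = a·b on (0.9262, 0.8032) = 0.7439
B & F = a·b on (0.8200, 0.4800) = 0.3936
F & (B & F) = a·b on (0.4800, 0.3936) = 0.1889
((B | A) & (A | ~F)) | (F & (B & F)) = a + b − a·b on (0.7439, 0.1889) = 0.7923

0.792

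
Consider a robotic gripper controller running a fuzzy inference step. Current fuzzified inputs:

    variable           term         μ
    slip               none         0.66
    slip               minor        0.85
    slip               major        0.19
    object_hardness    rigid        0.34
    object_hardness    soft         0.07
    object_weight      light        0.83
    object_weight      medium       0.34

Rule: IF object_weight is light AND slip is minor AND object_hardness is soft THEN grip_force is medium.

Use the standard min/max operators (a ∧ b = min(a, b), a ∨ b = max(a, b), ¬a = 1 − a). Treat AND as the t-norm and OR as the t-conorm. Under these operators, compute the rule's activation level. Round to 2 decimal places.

firing strength: light=0.83, minor=0.85, soft=0.07; AND[min(a, b)] → w = 0.07

0.07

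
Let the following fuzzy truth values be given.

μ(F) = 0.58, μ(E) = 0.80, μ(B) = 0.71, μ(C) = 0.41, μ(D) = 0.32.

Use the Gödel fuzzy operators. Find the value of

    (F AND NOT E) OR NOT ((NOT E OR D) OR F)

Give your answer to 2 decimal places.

NOT E = 1 − 0.80 = 0.20
F AND NOT E = min(a, b) on (0.58, 0.20) = 0.20
NOT E = 1 − 0.80 = 0.20
NOT E OR D = max(a, b) on (0.20, 0.32) = 0.32
(NOT E OR D) OR F = max(a, b) on (0.32, 0.58) = 0.58
NOT ((NOT E OR D) OR F) = 1 − 0.58 = 0.42
(F AND NOT E) OR NOT ((NOT E OR D) OR F) = max(a, b) on (0.20, 0.42) = 0.42

0.42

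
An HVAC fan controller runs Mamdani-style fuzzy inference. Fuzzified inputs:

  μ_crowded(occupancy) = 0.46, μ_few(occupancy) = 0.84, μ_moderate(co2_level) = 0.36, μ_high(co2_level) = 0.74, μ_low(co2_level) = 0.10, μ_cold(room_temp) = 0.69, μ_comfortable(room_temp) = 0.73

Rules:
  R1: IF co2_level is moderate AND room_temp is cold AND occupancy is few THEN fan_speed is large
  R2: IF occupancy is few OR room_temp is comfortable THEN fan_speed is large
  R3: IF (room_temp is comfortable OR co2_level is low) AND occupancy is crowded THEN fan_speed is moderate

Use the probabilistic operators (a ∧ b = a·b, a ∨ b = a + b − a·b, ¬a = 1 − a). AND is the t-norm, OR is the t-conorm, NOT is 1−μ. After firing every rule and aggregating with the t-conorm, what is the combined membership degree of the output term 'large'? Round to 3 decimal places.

R1: moderate=0.36, cold=0.69, few=0.84; AND[a·b] → w = 0.2087
R2: few=0.84, comfortable=0.73; OR[a + b − a·b] → w = 0.9568
R3: (comfortable=0.73 OR low=0.10) = 0.7570; AND[a·b] with crowded=0.46 → w = 0.3482
Rules with consequent 'large': {R1, R2} → strengths 0.2087, 0.9568
Aggregate via t-conorm [a + b − a·b]: 0.9658

0.966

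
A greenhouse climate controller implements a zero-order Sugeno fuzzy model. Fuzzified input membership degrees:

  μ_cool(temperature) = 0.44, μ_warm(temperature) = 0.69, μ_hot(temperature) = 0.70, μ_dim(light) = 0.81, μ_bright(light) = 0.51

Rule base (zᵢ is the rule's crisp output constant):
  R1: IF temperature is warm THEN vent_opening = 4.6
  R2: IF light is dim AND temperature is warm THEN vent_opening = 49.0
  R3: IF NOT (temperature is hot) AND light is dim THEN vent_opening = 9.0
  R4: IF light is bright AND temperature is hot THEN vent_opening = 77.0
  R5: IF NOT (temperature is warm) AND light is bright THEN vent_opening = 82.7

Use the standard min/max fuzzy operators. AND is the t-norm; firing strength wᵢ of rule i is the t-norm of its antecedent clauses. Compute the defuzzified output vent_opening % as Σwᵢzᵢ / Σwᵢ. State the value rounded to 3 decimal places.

41.836

R1 (z=4.6): warm=0.69 → w = 0.69
R2 (z=49.0): dim=0.81, warm=0.69; AND[min(a, b)] → w = 0.69
R3 (z=9.0): ¬hot=1−0.70=0.30, dim=0.81; AND[min(a, b)] → w = 0.30
R4 (z=77.0): bright=0.51, hot=0.70; AND[min(a, b)] → w = 0.51
R5 (z=82.7): ¬warm=1−0.69=0.31, bright=0.51; AND[min(a, b)] → w = 0.31
Weighted average = (0.69·4.6 + 0.69·49.0 + 0.30·9.0 + 0.51·77.0 + 0.31·82.7) / (0.69 + 0.69 + 0.30 + 0.51 + 0.31)
  = 104.5910 / 2.5000 = 41.836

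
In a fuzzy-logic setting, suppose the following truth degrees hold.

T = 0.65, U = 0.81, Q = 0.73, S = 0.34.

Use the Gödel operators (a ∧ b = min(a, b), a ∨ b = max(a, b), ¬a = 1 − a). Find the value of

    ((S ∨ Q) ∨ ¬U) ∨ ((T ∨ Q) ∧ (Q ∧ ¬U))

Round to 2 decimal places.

S ∨ Q = max(a, b) on (0.34, 0.73) = 0.73
¬U = 1 − 0.81 = 0.19
(S ∨ Q) ∨ ¬U = max(a, b) on (0.73, 0.19) = 0.73
T ∨ Q = max(a, b) on (0.65, 0.73) = 0.73
¬U = 1 − 0.81 = 0.19
Q ∧ ¬U = min(a, b) on (0.73, 0.19) = 0.19
(T ∨ Q) ∧ (Q ∧ ¬U) = min(a, b) on (0.73, 0.19) = 0.19
((S ∨ Q) ∨ ¬U) ∨ ((T ∨ Q) ∧ (Q ∧ ¬U)) = max(a, b) on (0.73, 0.19) = 0.73

0.73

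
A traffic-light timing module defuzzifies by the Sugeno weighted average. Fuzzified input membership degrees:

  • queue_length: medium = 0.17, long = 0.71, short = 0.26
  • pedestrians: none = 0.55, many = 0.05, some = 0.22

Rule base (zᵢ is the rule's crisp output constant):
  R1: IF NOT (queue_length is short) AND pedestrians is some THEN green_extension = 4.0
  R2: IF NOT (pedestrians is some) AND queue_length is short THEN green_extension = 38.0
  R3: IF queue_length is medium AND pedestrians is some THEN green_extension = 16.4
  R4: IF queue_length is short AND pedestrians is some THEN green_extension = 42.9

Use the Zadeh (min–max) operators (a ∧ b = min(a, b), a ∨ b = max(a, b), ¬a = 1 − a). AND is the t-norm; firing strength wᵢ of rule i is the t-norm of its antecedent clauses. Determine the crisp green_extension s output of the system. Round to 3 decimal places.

R1 (z=4.0): ¬short=1−0.26=0.74, some=0.22; AND[min(a, b)] → w = 0.22
R2 (z=38.0): ¬some=1−0.22=0.78, short=0.26; AND[min(a, b)] → w = 0.26
R3 (z=16.4): medium=0.17, some=0.22; AND[min(a, b)] → w = 0.17
R4 (z=42.9): short=0.26, some=0.22; AND[min(a, b)] → w = 0.22
Weighted average = (0.22·4.0 + 0.26·38.0 + 0.17·16.4 + 0.22·42.9) / (0.22 + 0.26 + 0.17 + 0.22)
  = 22.9860 / 0.8700 = 26.421

26.421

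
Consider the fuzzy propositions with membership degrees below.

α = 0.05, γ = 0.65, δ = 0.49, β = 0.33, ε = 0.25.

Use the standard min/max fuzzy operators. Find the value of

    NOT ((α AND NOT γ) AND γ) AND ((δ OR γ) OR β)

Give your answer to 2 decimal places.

0.65

NOT γ = 1 − 0.65 = 0.35
α AND NOT γ = min(a, b) on (0.05, 0.35) = 0.05
(α AND NOT γ) AND γ = min(a, b) on (0.05, 0.65) = 0.05
NOT ((α AND NOT γ) AND γ) = 1 − 0.05 = 0.95
δ OR γ = max(a, b) on (0.49, 0.65) = 0.65
(δ OR γ) OR β = max(a, b) on (0.65, 0.33) = 0.65
NOT ((α AND NOT γ) AND γ) AND ((δ OR γ) OR β) = min(a, b) on (0.95, 0.65) = 0.65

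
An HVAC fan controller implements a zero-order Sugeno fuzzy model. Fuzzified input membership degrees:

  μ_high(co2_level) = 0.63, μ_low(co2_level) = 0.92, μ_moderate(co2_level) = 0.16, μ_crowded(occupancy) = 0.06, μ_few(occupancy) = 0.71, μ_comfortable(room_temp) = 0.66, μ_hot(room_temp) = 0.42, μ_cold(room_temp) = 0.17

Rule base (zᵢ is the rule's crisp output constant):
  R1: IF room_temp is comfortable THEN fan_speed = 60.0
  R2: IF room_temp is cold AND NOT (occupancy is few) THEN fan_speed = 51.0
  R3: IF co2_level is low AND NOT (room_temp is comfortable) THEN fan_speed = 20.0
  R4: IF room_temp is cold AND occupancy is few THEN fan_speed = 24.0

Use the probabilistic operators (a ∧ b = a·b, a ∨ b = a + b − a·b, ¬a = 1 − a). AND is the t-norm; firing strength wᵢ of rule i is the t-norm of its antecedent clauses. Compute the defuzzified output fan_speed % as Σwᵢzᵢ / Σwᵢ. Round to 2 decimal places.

R1 (z=60.0): comfortable=0.66 → w = 0.6600
R2 (z=51.0): cold=0.17, ¬few=1−0.71=0.29; AND[a·b] → w = 0.0493
R3 (z=20.0): low=0.92, ¬comfortable=1−0.66=0.34; AND[a·b] → w = 0.3128
R4 (z=24.0): cold=0.17, few=0.71; AND[a·b] → w = 0.1207
Weighted average = (0.6600·60.0 + 0.0493·51.0 + 0.3128·20.0 + 0.1207·24.0) / (0.6600 + 0.0493 + 0.3128 + 0.1207)
  = 51.2671 / 1.1428 = 44.86

44.86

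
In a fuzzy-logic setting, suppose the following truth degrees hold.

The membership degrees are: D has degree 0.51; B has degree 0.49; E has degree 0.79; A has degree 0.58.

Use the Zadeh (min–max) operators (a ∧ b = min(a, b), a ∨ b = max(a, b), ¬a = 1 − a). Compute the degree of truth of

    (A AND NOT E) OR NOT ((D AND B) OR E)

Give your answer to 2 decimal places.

0.21

NOT E = 1 − 0.79 = 0.21
A AND NOT E = min(a, b) on (0.58, 0.21) = 0.21
D AND B = min(a, b) on (0.51, 0.49) = 0.49
(D AND B) OR E = max(a, b) on (0.49, 0.79) = 0.79
NOT ((D AND B) OR E) = 1 − 0.79 = 0.21
(A AND NOT E) OR NOT ((D AND B) OR E) = max(a, b) on (0.21, 0.21) = 0.21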